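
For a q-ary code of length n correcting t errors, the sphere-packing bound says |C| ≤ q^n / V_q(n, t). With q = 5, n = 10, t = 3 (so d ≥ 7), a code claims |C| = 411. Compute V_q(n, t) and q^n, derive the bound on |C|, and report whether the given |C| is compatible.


V_q(n, t) = 8441, q^n = 9765625, Hamming bound = 1156, |C| = 411 ≤ bound (satisfied).

Step 1: Compute V_q(n, t) = Σ_{j=0}^3 C(n, j) (q−1)^j.
  j = 0: C(10,0)·(4)^0 = 1·1 = 1.
  j = 1: C(10,1)·(4)^1 = 10·4 = 40.
  j = 2: C(10,2)·(4)^2 = 45·16 = 720.
  j = 3: C(10,3)·(4)^3 = 120·64 = 7680.
  V_q(n, t) = 1 + 40 + 720 + 7680 = 8441.
Step 2: q^n = 5^10 = 9765625.
Step 3: Hamming bound ⌊q^n / V_q(n,t)⌋ = ⌊9765625/8441⌋ = 1156.
Step 4: Compare |C| = 411 to 1156: satisfied.
The claimed |C| lies below the Hamming bound.


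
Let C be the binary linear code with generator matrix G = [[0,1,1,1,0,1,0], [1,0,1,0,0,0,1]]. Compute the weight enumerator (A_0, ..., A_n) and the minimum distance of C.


Weight distribution: A_0 = 1, A_3 = 1, A_4 = 1, A_5 = 1. Minimum distance d = 3.

Enumerate all 2^2 = 4 messages m ∈ F_2^2.
For each, compute codeword c = mG in F_2^7, then tally its weight.
  m = 00 → c = 0000000, weight = 0.
  m = 10 → c = 0111010, weight = 4.
  m = 01 → c = 1010001, weight = 3.
  m = 11 → c = 1101011, weight = 5.
Tally weights:
  weight 0: 1 codewords.
  weight 3: 1 codewords.
  weight 4: 1 codewords.
  weight 5: 1 codewords.
Minimum distance d = smallest w > 0 with A_w > 0 = 3.
Sanity: Σ A_w = 4 = 2^2 = 4 ✓.


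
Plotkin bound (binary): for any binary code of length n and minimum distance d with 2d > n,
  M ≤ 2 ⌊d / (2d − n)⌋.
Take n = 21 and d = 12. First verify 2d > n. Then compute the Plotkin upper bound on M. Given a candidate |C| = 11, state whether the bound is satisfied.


Plotkin bound M ≤ 8; given |C| = 11 > bound (violated).

Check applicability: 2d = 24, n = 21.
2d − n = 3 > 0, so Plotkin applies.
Compute d/(2d−n) = 12/3 ≈ 4.0000.
⌊d/(2d−n)⌋ = 4.
Plotkin bound: M ≤ 2·4 = 8.
Given |C| = 11, check: VIOLATED.
This |C| is above the Plotkin bound, so no binary code with n = 21, d = 12 and 11 codewords exists.


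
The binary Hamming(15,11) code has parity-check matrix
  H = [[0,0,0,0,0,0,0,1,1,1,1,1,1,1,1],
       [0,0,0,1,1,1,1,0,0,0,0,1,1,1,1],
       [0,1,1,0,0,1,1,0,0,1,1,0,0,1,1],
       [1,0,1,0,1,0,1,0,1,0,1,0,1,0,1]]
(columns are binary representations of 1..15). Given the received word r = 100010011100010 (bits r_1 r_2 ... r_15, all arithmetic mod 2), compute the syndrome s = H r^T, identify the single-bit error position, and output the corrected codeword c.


s = (0, 0, 0, 1)^T, error position = 1, corrected codeword c = 000010011100010

Compute s = H r^T mod 2 one row at a time:
  s_1 = 1 + 1 + 1 + 0 + 0 + 0 + 1 + 0 = 4 ≡ 0 (mod 2).
  s_2 = 0 + 1 + 0 + 0 + 0 + 0 + 1 + 0 = 2 ≡ 0 (mod 2).
  s_3 = 0 + 0 + 0 + 0 + 1 + 0 + 1 + 0 = 2 ≡ 0 (mod 2).
  s_4 = 1 + 0 + 1 + 0 + 1 + 0 + 0 + 0 = 3 ≡ 1 (mod 2).
s = (0, 0, 0, 1)^T — this equals column 1 of H (binary 0001), so error is at position 1.
Correct: flip bit 1 of r = 100010011100010 to get c = 000010011100010.


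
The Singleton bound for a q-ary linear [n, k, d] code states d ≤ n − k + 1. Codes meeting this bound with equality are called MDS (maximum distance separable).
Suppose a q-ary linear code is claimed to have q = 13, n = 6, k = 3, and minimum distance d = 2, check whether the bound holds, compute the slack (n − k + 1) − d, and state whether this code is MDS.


Singleton RHS = n − k + 1 = 4, slack = 2, bound satisfied, not MDS.

Singleton bound: d ≤ n − k + 1.
Here n = 6, k = 3, so n − k + 1 = 4.
Given d = 2, check d ≤ 4: YES.
Slack = (n − k + 1) − d = 2.
The code is NOT MDS (slack = 2 > 0).
Description: the claimed parameters are [6, 3, 2]_13; such a code would be non-MDS.


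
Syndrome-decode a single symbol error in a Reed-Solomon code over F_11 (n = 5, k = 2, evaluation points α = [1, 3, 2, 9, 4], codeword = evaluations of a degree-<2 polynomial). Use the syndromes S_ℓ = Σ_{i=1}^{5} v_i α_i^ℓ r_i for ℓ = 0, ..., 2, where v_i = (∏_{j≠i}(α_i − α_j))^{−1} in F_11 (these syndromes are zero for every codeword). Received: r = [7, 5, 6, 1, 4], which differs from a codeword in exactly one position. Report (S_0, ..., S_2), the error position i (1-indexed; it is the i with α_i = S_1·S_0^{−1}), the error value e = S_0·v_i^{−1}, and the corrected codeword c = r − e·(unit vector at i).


S = (3, 5, 1), error at position 4, error magnitude e = 2, c = [7, 5, 6, 10, 4].

Step 1: column multipliers v_i = (∏_{j≠i}(α_i − α_j))^{−1} mod 11.
  i = 1 (α = 1): (1−3)(1−2)(1−9)(1−4) = (−2)·(−1)·(−8)·(−3) = 48 ≡ 4, so v_1 = 4^{−1} = 3 (mod 11).
  i = 2 (α = 3): (3−1)(3−2)(3−9)(3−4) = 2·1·(−6)·(−1) = 12 ≡ 1, so v_2 = 1^{−1} = 1 (mod 11).
  i = 3 (α = 2): (2−1)(2−3)(2−9)(2−4) = 1·(−1)·(−7)·(−2) = −14 ≡ 8, so v_3 = 8^{−1} = 7 (mod 11).
  i = 4 (α = 9): (9−1)(9−3)(9−2)(9−4) = 8·6·7·5 = 1680 ≡ 8, so v_4 = 8^{−1} = 7 (mod 11).
  i = 5 (α = 4): (4−1)(4−3)(4−2)(4−9) = 3·1·2·(−5) = −30 ≡ 3, so v_5 = 3^{−1} = 4 (mod 11).
  v = [3, 1, 7, 7, 4].
Step 2: syndromes of r = [7, 5, 6, 1, 4] (all sums mod 11).
  S_0 = Σ v_i r_i = 3·7 + 1·5 + 7·6 + 7·1 + 4·4 = 91 ≡ 3.
  S_1 = Σ v_i α_i r_i = 3·1·7 + 1·3·5 + 7·2·6 + 7·9·1 + 4·4·4 = 247 ≡ 5.
  α_i^2 mod 11 = [1, 9, 4, 4, 5].
  S_2 = Σ v_i α_i^2 r_i = 3·1·7 + 1·9·5 + 7·4·6 + 7·4·1 + 4·5·4 = 342 ≡ 1.
  S = (3, 5, 1) ≠ 0, so r is not a codeword (an error is present).
Step 3: locate the error. For a single error e at position i, S_ℓ = v_i·e·α_i^ℓ, so α_err = S_1/S_0.
  S_0^{−1} = 3^{−1} = 4 (mod 11), so α_err = 5·4 = 20 ≡ 9 = α_4. Error position i = 4.
  Consistency check: S_2/S_1 = 1·9 = 9 ≡ 9 = α_err ✓ (single-error assumption holds).
Step 4: error magnitude e = S_0/v_4 = S_0·∏_{j≠4}(α_4 − α_j) = 3·8 = 24 ≡ 2 (mod 11).
Step 5: correct position 4: c_4 = r_4 − e = 1 − 2 ≡ 10 (mod 11). Hence c = [7, 5, 6, 10, 4].
  Check: interpolating c through the α_i gives m(x) = 8 + 10·x (degree < 2) with m(α_i) = c_i for every i, so c is indeed a codeword.


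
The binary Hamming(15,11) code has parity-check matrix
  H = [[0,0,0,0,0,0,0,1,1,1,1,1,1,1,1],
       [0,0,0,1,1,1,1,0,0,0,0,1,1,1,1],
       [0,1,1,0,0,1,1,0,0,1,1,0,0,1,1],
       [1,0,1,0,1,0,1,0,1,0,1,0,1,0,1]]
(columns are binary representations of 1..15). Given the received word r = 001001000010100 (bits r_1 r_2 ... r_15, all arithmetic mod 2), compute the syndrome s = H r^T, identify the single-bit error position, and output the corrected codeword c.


s = (0, 0, 1, 1)^T, error position = 3, corrected codeword c = 000001000010100

Compute s = H r^T mod 2 one row at a time:
  s_1 = 0 + 0 + 0 + 1 + 0 + 1 + 0 + 0 = 2 ≡ 0 (mod 2).
  s_2 = 0 + 0 + 1 + 0 + 0 + 1 + 0 + 0 = 2 ≡ 0 (mod 2).
  s_3 = 0 + 1 + 1 + 0 + 0 + 1 + 0 + 0 = 3 ≡ 1 (mod 2).
  s_4 = 0 + 1 + 0 + 0 + 0 + 1 + 1 + 0 = 3 ≡ 1 (mod 2).
s = (0, 0, 1, 1)^T — this equals column 3 of H (binary 0011), so error is at position 3.
Correct: flip bit 3 of r = 001001000010100 to get c = 000001000010100.


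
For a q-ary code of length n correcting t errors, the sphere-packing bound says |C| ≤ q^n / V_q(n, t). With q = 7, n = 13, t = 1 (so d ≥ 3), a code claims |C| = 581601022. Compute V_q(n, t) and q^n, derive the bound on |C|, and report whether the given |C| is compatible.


V_q(n, t) = 79, q^n = 96889010407, Hamming bound = 1226443169, |C| = 581601022 ≤ bound (satisfied).

Step 1: Compute V_q(n, t) = Σ_{j=0}^1 C(n, j) (q−1)^j.
  j = 0: C(13,0)·(6)^0 = 1·1 = 1.
  j = 1: C(13,1)·(6)^1 = 13·6 = 78.
  V_q(n, t) = 1 + 78 = 79.
Step 2: q^n = 7^13 = 96889010407.
Step 3: Hamming bound ⌊q^n / V_q(n,t)⌋ = ⌊96889010407/79⌋ = 1226443169.
Step 4: Compare |C| = 581601022 to 1226443169: satisfied.
The claimed |C| lies below the Hamming bound.


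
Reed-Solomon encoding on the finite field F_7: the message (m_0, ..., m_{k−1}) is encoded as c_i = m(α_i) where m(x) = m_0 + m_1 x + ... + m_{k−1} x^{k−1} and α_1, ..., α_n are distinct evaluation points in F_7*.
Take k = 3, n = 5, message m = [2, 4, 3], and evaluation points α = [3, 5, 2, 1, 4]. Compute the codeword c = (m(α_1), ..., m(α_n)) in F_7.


c = [6, 6, 1, 2, 3]

Message polynomial: m(x) = 2 + 4·x + 3·x^2 (mod 7).
For each evaluation point α_i, compute m(α_i) mod 7:
  α_1 = 3: Horner steps 3 → 6 → 6, so m(3) = 6.
  α_2 = 5: Horner steps 3 → 5 → 6, so m(5) = 6.
  α_3 = 2: Horner steps 3 → 3 → 1, so m(2) = 1.
  α_4 = 1: Horner steps 3 → 0 → 2, so m(1) = 2.
  α_5 = 4: Horner steps 3 → 2 → 3, so m(4) = 3.
Codeword c = [6, 6, 1, 2, 3] ∈ F_7^5.


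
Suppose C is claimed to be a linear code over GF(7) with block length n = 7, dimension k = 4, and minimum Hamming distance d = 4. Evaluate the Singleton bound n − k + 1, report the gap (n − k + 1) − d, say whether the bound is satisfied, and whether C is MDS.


Singleton RHS = n − k + 1 = 4, slack = 0, bound satisfied, MDS.

Singleton bound: d ≤ n − k + 1.
Here n = 7, k = 4, so n − k + 1 = 4.
Given d = 4, check d ≤ 4: YES.
Slack = (n − k + 1) − d = 0.
The code is MDS (slack = 0).
Description: the claimed parameters are [7, 4, 4]_7; such a code would be MDS (meets Singleton bound).


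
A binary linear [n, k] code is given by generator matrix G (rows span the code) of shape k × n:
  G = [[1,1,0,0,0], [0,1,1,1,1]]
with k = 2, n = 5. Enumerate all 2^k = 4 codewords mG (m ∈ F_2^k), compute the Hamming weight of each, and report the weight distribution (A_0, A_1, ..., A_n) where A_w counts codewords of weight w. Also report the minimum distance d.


Weight distribution: A_0 = 1, A_2 = 1, A_4 = 2. Minimum distance d = 2.

Enumerate all 2^2 = 4 messages m ∈ F_2^2.
For each, compute codeword c = mG in F_2^5, then tally its weight.
  m = 00 → c = 00000, weight = 0.
  m = 10 → c = 11000, weight = 2.
  m = 01 → c = 01111, weight = 4.
  m = 11 → c = 10111, weight = 4.
Tally weights:
  weight 0: 1 codewords.
  weight 2: 1 codewords.
  weight 4: 2 codewords.
Minimum distance d = smallest w > 0 with A_w > 0 = 2.
Sanity: Σ A_w = 4 = 2^2 = 4 ✓.


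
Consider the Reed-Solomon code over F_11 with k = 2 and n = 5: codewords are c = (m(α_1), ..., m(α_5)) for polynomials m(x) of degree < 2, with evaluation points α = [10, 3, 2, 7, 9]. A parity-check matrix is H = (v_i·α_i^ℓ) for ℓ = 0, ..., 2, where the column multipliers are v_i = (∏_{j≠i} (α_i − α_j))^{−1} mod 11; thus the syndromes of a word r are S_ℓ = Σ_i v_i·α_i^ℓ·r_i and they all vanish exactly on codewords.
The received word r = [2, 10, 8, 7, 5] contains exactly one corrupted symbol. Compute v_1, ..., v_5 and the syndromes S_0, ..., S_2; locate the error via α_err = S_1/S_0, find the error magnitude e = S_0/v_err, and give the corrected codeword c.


S = (4, 3, 5), error at position 5, error magnitude e = 5, c = [2, 10, 8, 7, 0].

Step 1: column multipliers v_i = (∏_{j≠i}(α_i − α_j))^{−1} mod 11.
  i = 1 (α = 10): (10−3)(10−2)(10−7)(10−9) = 7·8·3·1 = 168 ≡ 3, so v_1 = 3^{−1} = 4 (mod 11).
  i = 2 (α = 3): (3−10)(3−2)(3−7)(3−9) = (−7)·1·(−4)·(−6) = −168 ≡ 8, so v_2 = 8^{−1} = 7 (mod 11).
  i = 3 (α = 2): (2−10)(2−3)(2−7)(2−9) = (−8)·(−1)·(−5)·(−7) = 280 ≡ 5, so v_3 = 5^{−1} = 9 (mod 11).
  i = 4 (α = 7): (7−10)(7−3)(7−2)(7−9) = (−3)·4·5·(−2) = 120 ≡ 10, so v_4 = 10^{−1} = 10 (mod 11).
  i = 5 (α = 9): (9−10)(9−3)(9−2)(9−7) = (−1)·6·7·2 = −84 ≡ 4, so v_5 = 4^{−1} = 3 (mod 11).
  v = [4, 7, 9, 10, 3].
Step 2: syndromes of r = [2, 10, 8, 7, 5] (all sums mod 11).
  S_0 = Σ v_i r_i = 4·2 + 7·10 + 9·8 + 10·7 + 3·5 = 235 ≡ 4.
  S_1 = Σ v_i α_i r_i = 4·10·2 + 7·3·10 + 9·2·8 + 10·7·7 + 3·9·5 = 1059 ≡ 3.
  α_i^2 mod 11 = [1, 9, 4, 5, 4].
  S_2 = Σ v_i α_i^2 r_i = 4·1·2 + 7·9·10 + 9·4·8 + 10·5·7 + 3·4·5 = 1336 ≡ 5.
  S = (4, 3, 5) ≠ 0, so r is not a codeword (an error is present).
Step 3: locate the error. For a single error e at position i, S_ℓ = v_i·e·α_i^ℓ, so α_err = S_1/S_0.
  S_0^{−1} = 4^{−1} = 3 (mod 11), so α_err = 3·3 = 9 ≡ 9 = α_5. Error position i = 5.
  Consistency check: S_2/S_1 = 5·4 = 20 ≡ 9 = α_err ✓ (single-error assumption holds).
Step 4: error magnitude e = S_0/v_5 = S_0·∏_{j≠5}(α_5 − α_j) = 4·4 = 16 ≡ 5 (mod 11).
Step 5: correct position 5: c_5 = r_5 − e = 5 − 5 ≡ 0 (mod 11). Hence c = [2, 10, 8, 7, 0].
  Check: interpolating c through the α_i gives m(x) = 4 + 2·x (degree < 2) with m(α_i) = c_i for every i, so c is indeed a codeword.


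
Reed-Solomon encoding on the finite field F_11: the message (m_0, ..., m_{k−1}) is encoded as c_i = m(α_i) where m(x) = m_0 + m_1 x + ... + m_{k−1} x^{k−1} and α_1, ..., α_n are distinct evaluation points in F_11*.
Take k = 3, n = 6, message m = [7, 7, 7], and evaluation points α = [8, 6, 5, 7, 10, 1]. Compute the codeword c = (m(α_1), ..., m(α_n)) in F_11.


c = [5, 4, 8, 3, 7, 10]

Message polynomial: m(x) = 7 + 7·x + 7·x^2 (mod 11).
For each evaluation point α_i, compute m(α_i) mod 11:
  α_1 = 8: Horner steps 7 → 8 → 5, so m(8) = 5.
  α_2 = 6: Horner steps 7 → 5 → 4, so m(6) = 4.
  α_3 = 5: Horner steps 7 → 9 → 8, so m(5) = 8.
  α_4 = 7: Horner steps 7 → 1 → 3, so m(7) = 3.
  α_5 = 10: Horner steps 7 → 0 → 7, so m(10) = 7.
  α_6 = 1: Horner steps 7 → 3 → 10, so m(1) = 10.
Codeword c = [5, 4, 8, 3, 7, 10] ∈ F_11^6.


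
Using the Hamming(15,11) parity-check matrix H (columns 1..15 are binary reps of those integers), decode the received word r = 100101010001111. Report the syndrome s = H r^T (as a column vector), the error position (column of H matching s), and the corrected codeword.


s = (1, 0, 1, 1)^T, error position = 11, corrected codeword c = 100101010011111

Compute s = H r^T mod 2 one row at a time:
  s_1 = 1 + 0 + 0 + 0 + 1 + 1 + 1 + 1 = 5 ≡ 1 (mod 2).
  s_2 = 1 + 0 + 1 + 0 + 1 + 1 + 1 + 1 = 6 ≡ 0 (mod 2).
  s_3 = 0 + 0 + 1 + 0 + 0 + 0 + 1 + 1 = 3 ≡ 1 (mod 2).
  s_4 = 1 + 0 + 0 + 0 + 0 + 0 + 1 + 1 = 3 ≡ 1 (mod 2).
s = (1, 0, 1, 1)^T — this equals column 11 of H (binary 1011), so error is at position 11.
Correct: flip bit 11 of r = 100101010001111 to get c = 100101010011111.


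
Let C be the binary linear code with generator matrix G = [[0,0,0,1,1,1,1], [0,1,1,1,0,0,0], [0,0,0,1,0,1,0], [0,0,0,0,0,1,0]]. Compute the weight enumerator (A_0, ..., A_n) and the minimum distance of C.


Weight distribution: A_0 = 1, A_1 = 2, A_2 = 3, A_3 = 4, A_4 = 3, A_5 = 2, A_6 = 1. Minimum distance d = 1.

Enumerate all 2^4 = 16 messages m ∈ F_2^4.
For each, compute codeword c = mG in F_2^7, then tally its weight.
  m = 0000 → c = 0000000, weight = 0.
  m = 1000 → c = 0001111, weight = 4.
  m = 0100 → c = 0111000, weight = 3.
  m = 1100 → c = 0110111, weight = 5.
  m = 0010 → c = 0001010, weight = 2.
  m = 1010 → c = 0000101, weight = 2.
  m = 0110 → c = 0110010, weight = 3.
  m = 1110 → c = 0111101, weight = 5.
  m = 0001 → c = 0000010, weight = 1.
  m = 1001 → c = 0001101, weight = 3.
  m = 0101 → c = 0111010, weight = 4.
  m = 1101 → c = 0110101, weight = 4.
  m = 0011 → c = 0001000, weight = 1.
  m = 1011 → c = 0000111, weight = 3.
  m = 0111 → c = 0110000, weight = 2.
  m = 1111 → c = 0111111, weight = 6.
Tally weights:
  weight 0: 1 codewords.
  weight 1: 2 codewords.
  weight 2: 3 codewords.
  weight 3: 4 codewords.
  weight 4: 3 codewords.
  weight 5: 2 codewords.
  weight 6: 1 codewords.
Minimum distance d = smallest w > 0 with A_w > 0 = 1.
Sanity: Σ A_w = 16 = 2^4 = 16 ✓.


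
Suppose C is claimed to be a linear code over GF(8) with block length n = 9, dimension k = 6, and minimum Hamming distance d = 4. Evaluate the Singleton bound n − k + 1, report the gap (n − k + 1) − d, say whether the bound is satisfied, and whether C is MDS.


Singleton RHS = n − k + 1 = 4, slack = 0, bound satisfied, MDS.

Singleton bound: d ≤ n − k + 1.
Here n = 9, k = 6, so n − k + 1 = 4.
Given d = 4, check d ≤ 4: YES.
Slack = (n − k + 1) − d = 0.
The code is MDS (slack = 0).
Description: the claimed parameters are [9, 6, 4]_8; such a code would be MDS (meets Singleton bound).


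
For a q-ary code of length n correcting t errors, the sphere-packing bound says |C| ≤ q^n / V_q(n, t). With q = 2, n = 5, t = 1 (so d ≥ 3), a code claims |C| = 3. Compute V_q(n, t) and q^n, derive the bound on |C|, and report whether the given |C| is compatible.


V_q(n, t) = 6, q^n = 32, Hamming bound = 5, |C| = 3 ≤ bound (satisfied).

Step 1: Compute V_q(n, t) = Σ_{j=0}^1 C(n, j) (q−1)^j.
  j = 0: C(5,0)·(1)^0 = 1·1 = 1.
  j = 1: C(5,1)·(1)^1 = 5·1 = 5.
  V_q(n, t) = 1 + 5 = 6.
Step 2: q^n = 2^5 = 32.
Step 3: Hamming bound ⌊q^n / V_q(n,t)⌋ = ⌊32/6⌋ = 5.
Step 4: Compare |C| = 3 to 5: satisfied.
The claimed |C| lies below the Hamming bound.


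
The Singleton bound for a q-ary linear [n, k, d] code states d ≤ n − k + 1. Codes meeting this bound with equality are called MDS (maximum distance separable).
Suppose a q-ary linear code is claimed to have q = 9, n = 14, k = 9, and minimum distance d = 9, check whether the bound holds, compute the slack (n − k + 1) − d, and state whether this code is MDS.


Singleton RHS = n − k + 1 = 6, slack = -3, bound violated (no such code; not MDS).

Singleton bound: d ≤ n − k + 1.
Here n = 14, k = 9, so n − k + 1 = 6.
Given d = 9, check d ≤ 6: NO.
Slack = (n − k + 1) − d = -3.
The slack is negative: d = 9 exceeds n − k + 1 = 6 by 3, so the Singleton bound is violated and no linear [14, 9, 9]_9 code can exist. In particular it is not MDS (MDS requires d = n − k + 1 exactly).
Description: the claimed parameters are [14, 9, 9]_9; such a code would be impossible (violates the Singleton bound).


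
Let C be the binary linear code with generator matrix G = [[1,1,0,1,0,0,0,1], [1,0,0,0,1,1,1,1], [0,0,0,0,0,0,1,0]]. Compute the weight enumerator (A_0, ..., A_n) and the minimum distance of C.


Weight distribution: A_0 = 1, A_1 = 1, A_4 = 3, A_5 = 3. Minimum distance d = 1.

Enumerate all 2^3 = 8 messages m ∈ F_2^3.
For each, compute codeword c = mG in F_2^8, then tally its weight.
  m = 000 → c = 00000000, weight = 0.
  m = 100 → c = 11010001, weight = 4.
  m = 010 → c = 10001111, weight = 5.
  m = 110 → c = 01011110, weight = 5.
  m = 001 → c = 00000010, weight = 1.
  m = 101 → c = 11010011, weight = 5.
  m = 011 → c = 10001101, weight = 4.
  m = 111 → c = 01011100, weight = 4.
Tally weights:
  weight 0: 1 codewords.
  weight 1: 1 codewords.
  weight 4: 3 codewords.
  weight 5: 3 codewords.
Minimum distance d = smallest w > 0 with A_w > 0 = 1.
Sanity: Σ A_w = 8 = 2^3 = 8 ✓.


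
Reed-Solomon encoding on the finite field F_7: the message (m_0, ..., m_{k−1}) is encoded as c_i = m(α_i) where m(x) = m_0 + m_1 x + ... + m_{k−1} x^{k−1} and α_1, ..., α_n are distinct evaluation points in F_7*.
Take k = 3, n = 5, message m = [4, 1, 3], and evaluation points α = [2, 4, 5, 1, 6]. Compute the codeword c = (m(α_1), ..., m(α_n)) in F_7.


c = [4, 0, 0, 1, 6]

Message polynomial: m(x) = 4 + 1·x + 3·x^2 (mod 7).
For each evaluation point α_i, compute m(α_i) mod 7:
  α_1 = 2: Horner steps 3 → 0 → 4, so m(2) = 4.
  α_2 = 4: Horner steps 3 → 6 → 0, so m(4) = 0.
  α_3 = 5: Horner steps 3 → 2 → 0, so m(5) = 0.
  α_4 = 1: Horner steps 3 → 4 → 1, so m(1) = 1.
  α_5 = 6: Horner steps 3 → 5 → 6, so m(6) = 6.
Codeword c = [4, 0, 0, 1, 6] ∈ F_7^5.


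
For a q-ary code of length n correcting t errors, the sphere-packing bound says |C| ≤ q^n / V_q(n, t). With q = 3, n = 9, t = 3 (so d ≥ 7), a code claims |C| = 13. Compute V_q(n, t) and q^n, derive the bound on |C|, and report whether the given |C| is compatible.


V_q(n, t) = 835, q^n = 19683, Hamming bound = 23, |C| = 13 ≤ bound (satisfied).

Step 1: Compute V_q(n, t) = Σ_{j=0}^3 C(n, j) (q−1)^j.
  j = 0: C(9,0)·(2)^0 = 1·1 = 1.
  j = 1: C(9,1)·(2)^1 = 9·2 = 18.
  j = 2: C(9,2)·(2)^2 = 36·4 = 144.
  j = 3: C(9,3)·(2)^3 = 84·8 = 672.
  V_q(n, t) = 1 + 18 + 144 + 672 = 835.
Step 2: q^n = 3^9 = 19683.
Step 3: Hamming bound ⌊q^n / V_q(n,t)⌋ = ⌊19683/835⌋ = 23.
Step 4: Compare |C| = 13 to 23: satisfied.
The claimed |C| lies below the Hamming bound.


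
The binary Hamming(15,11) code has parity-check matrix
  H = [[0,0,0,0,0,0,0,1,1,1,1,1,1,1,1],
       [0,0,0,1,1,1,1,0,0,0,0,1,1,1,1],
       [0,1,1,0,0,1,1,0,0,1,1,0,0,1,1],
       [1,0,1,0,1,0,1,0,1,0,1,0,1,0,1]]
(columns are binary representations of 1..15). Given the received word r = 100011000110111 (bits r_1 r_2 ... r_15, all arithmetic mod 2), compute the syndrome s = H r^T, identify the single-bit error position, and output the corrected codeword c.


s = (1, 1, 1, 1)^T, error position = 15, corrected codeword c = 100011000110110

Compute s = H r^T mod 2 one row at a time:
  s_1 = 0 + 0 + 1 + 1 + 0 + 1 + 1 + 1 = 5 ≡ 1 (mod 2).
  s_2 = 0 + 1 + 1 + 0 + 0 + 1 + 1 + 1 = 5 ≡ 1 (mod 2).
  s_3 = 0 + 0 + 1 + 0 + 1 + 1 + 1 + 1 = 5 ≡ 1 (mod 2).
  s_4 = 1 + 0 + 1 + 0 + 0 + 1 + 1 + 1 = 5 ≡ 1 (mod 2).
s = (1, 1, 1, 1)^T — this equals column 15 of H (binary 1111), so error is at position 15.
Correct: flip bit 15 of r = 100011000110111 to get c = 100011000110110.


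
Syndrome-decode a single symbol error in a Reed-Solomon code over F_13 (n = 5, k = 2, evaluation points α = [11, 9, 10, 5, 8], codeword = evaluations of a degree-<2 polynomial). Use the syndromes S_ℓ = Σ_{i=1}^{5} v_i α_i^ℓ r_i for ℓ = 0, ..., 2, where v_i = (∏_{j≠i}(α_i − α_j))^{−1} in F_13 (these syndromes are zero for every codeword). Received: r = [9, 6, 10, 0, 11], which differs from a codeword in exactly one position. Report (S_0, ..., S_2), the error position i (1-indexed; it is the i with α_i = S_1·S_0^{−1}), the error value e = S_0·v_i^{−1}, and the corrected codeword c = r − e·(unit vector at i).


S = (3, 4, 1), error at position 3, error magnitude e = 9, c = [9, 6, 1, 0, 11].

Step 1: column multipliers v_i = (∏_{j≠i}(α_i − α_j))^{−1} mod 13.
  i = 1 (α = 11): (11−9)(11−10)(11−5)(11−8) = 2·1·6·3 = 36 ≡ 10, so v_1 = 10^{−1} = 4 (mod 13).
  i = 2 (α = 9): (9−11)(9−10)(9−5)(9−8) = (−2)·(−1)·4·1 = 8 ≡ 8, so v_2 = 8^{−1} = 5 (mod 13).
  i = 3 (α = 10): (10−11)(10−9)(10−5)(10−8) = (−1)·1·5·2 = −10 ≡ 3, so v_3 = 3^{−1} = 9 (mod 13).
  i = 4 (α = 5): (5−11)(5−9)(5−10)(5−8) = (−6)·(−4)·(−5)·(−3) = 360 ≡ 9, so v_4 = 9^{−1} = 3 (mod 13).
  i = 5 (α = 8): (8−11)(8−9)(8−10)(8−5) = (−3)·(−1)·(−2)·3 = −18 ≡ 8, so v_5 = 8^{−1} = 5 (mod 13).
  v = [4, 5, 9, 3, 5].
Step 2: syndromes of r = [9, 6, 10, 0, 11] (all sums mod 13).
  S_0 = Σ v_i r_i = 4·9 + 5·6 + 9·10 + 3·0 + 5·11 = 211 ≡ 3.
  S_1 = Σ v_i α_i r_i = 4·11·9 + 5·9·6 + 9·10·10 + 3·5·0 + 5·8·11 = 2006 ≡ 4.
  α_i^2 mod 13 = [4, 3, 9, 12, 12].
  S_2 = Σ v_i α_i^2 r_i = 4·4·9 + 5·3·6 + 9·9·10 + 3·12·0 + 5·12·11 = 1704 ≡ 1.
  S = (3, 4, 1) ≠ 0, so r is not a codeword (an error is present).
Step 3: locate the error. For a single error e at position i, S_ℓ = v_i·e·α_i^ℓ, so α_err = S_1/S_0.
  S_0^{−1} = 3^{−1} = 9 (mod 13), so α_err = 4·9 = 36 ≡ 10 = α_3. Error position i = 3.
  Consistency check: S_2/S_1 = 1·10 = 10 ≡ 10 = α_err ✓ (single-error assumption holds).
Step 4: error magnitude e = S_0/v_3 = S_0·∏_{j≠3}(α_3 − α_j) = 3·3 = 9 ≡ 9 (mod 13).
Step 5: correct position 3: c_3 = r_3 − e = 10 − 9 ≡ 1 (mod 13). Hence c = [9, 6, 1, 0, 11].
  Check: interpolating c through the α_i gives m(x) = 12 + 8·x (degree < 2) with m(α_i) = c_i for every i, so c is indeed a codeword.


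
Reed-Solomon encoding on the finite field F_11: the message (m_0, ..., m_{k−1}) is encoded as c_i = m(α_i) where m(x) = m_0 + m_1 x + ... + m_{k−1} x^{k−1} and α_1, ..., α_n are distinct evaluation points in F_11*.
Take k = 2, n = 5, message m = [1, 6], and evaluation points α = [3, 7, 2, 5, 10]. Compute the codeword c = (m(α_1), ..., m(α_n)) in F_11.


c = [8, 10, 2, 9, 6]

Message polynomial: m(x) = 1 + 6·x (mod 11).
For each evaluation point α_i, compute m(α_i) mod 11:
  α_1 = 3: Horner steps 6 → 8, so m(3) = 8.
  α_2 = 7: Horner steps 6 → 10, so m(7) = 10.
  α_3 = 2: Horner steps 6 → 2, so m(2) = 2.
  α_4 = 5: Horner steps 6 → 9, so m(5) = 9.
  α_5 = 10: Horner steps 6 → 6, so m(10) = 6.
Codeword c = [8, 10, 2, 9, 6] ∈ F_11^5.


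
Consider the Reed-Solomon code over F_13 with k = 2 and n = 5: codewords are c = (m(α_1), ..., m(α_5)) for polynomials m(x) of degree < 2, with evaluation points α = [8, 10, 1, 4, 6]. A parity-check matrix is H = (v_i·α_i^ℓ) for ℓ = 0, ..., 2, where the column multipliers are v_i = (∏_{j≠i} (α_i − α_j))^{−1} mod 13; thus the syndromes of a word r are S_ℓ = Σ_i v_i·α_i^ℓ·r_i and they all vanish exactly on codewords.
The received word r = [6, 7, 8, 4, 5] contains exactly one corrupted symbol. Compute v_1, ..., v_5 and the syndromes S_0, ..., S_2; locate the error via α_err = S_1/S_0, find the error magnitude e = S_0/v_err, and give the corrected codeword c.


S = (10, 10, 10), error at position 3, error magnitude e = 12, c = [6, 7, 9, 4, 5].

Step 1: column multipliers v_i = (∏_{j≠i}(α_i − α_j))^{−1} mod 13.
  i = 1 (α = 8): (8−10)(8−1)(8−4)(8−6) = (−2)·7·4·2 = −112 ≡ 5, so v_1 = 5^{−1} = 8 (mod 13).
  i = 2 (α = 10): (10−8)(10−1)(10−4)(10−6) = 2·9·6·4 = 432 ≡ 3, so v_2 = 3^{−1} = 9 (mod 13).
  i = 3 (α = 1): (1−8)(1−10)(1−4)(1−6) = (−7)·(−9)·(−3)·(−5) = 945 ≡ 9, so v_3 = 9^{−1} = 3 (mod 13).
  i = 4 (α = 4): (4−8)(4−10)(4−1)(4−6) = (−4)·(−6)·3·(−2) = −144 ≡ 12, so v_4 = 12^{−1} = 12 (mod 13).
  i = 5 (α = 6): (6−8)(6−10)(6−1)(6−4) = (−2)·(−4)·5·2 = 80 ≡ 2, so v_5 = 2^{−1} = 7 (mod 13).
  v = [8, 9, 3, 12, 7].
Step 2: syndromes of r = [6, 7, 8, 4, 5] (all sums mod 13).
  S_0 = Σ v_i r_i = 8·6 + 9·7 + 3·8 + 12·4 + 7·5 = 218 ≡ 10.
  S_1 = Σ v_i α_i r_i = 8·8·6 + 9·10·7 + 3·1·8 + 12·4·4 + 7·6·5 = 1440 ≡ 10.
  α_i^2 mod 13 = [12, 9, 1, 3, 10].
  S_2 = Σ v_i α_i^2 r_i = 8·12·6 + 9·9·7 + 3·1·8 + 12·3·4 + 7·10·5 = 1661 ≡ 10.
  S = (10, 10, 10) ≠ 0, so r is not a codeword (an error is present).
Step 3: locate the error. For a single error e at position i, S_ℓ = v_i·e·α_i^ℓ, so α_err = S_1/S_0.
  S_0^{−1} = 10^{−1} = 4 (mod 13), so α_err = 10·4 = 40 ≡ 1 = α_3. Error position i = 3.
  Consistency check: S_2/S_1 = 10·4 = 40 ≡ 1 = α_err ✓ (single-error assumption holds).
Step 4: error magnitude e = S_0/v_3 = S_0·∏_{j≠3}(α_3 − α_j) = 10·9 = 90 ≡ 12 (mod 13).
Step 5: correct position 3: c_3 = r_3 − e = 8 − 12 ≡ 9 (mod 13). Hence c = [6, 7, 9, 4, 5].
  Check: interpolating c through the α_i gives m(x) = 2 + 7·x (degree < 2) with m(α_i) = c_i for every i, so c is indeed a codeword.


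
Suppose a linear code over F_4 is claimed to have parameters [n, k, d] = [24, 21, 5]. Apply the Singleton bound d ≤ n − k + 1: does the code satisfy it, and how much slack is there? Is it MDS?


Singleton RHS = n − k + 1 = 4, slack = -1, bound violated (no such code; not MDS).

Singleton bound: d ≤ n − k + 1.
Here n = 24, k = 21, so n − k + 1 = 4.
Given d = 5, check d ≤ 4: NO.
Slack = (n − k + 1) − d = -1.
The slack is negative: d = 5 exceeds n − k + 1 = 4 by 1, so the Singleton bound is violated and no linear [24, 21, 5]_4 code can exist. In particular it is not MDS (MDS requires d = n − k + 1 exactly).
Description: the claimed parameters are [24, 21, 5]_4; such a code would be impossible (violates the Singleton bound).


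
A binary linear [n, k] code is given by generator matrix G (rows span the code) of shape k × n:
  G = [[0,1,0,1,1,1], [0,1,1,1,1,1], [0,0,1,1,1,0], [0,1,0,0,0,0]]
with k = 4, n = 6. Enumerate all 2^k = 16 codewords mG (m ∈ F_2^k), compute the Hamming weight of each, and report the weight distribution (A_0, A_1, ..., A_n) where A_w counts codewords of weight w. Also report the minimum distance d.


Weight distribution: A_0 = 1, A_1 = 3, A_2 = 4, A_3 = 4, A_4 = 3, A_5 = 1. Minimum distance d = 1.

Enumerate all 2^4 = 16 messages m ∈ F_2^4.
For each, compute codeword c = mG in F_2^6, then tally its weight.
  m = 0000 → c = 000000, weight = 0.
  m = 1000 → c = 010111, weight = 4.
  m = 0100 → c = 011111, weight = 5.
  m = 1100 → c = 001000, weight = 1.
  m = 0010 → c = 001110, weight = 3.
  m = 1010 → c = 011001, weight = 3.
  m = 0110 → c = 010001, weight = 2.
  m = 1110 → c = 000110, weight = 2.
  m = 0001 → c = 010000, weight = 1.
  m = 1001 → c = 000111, weight = 3.
  m = 0101 → c = 001111, weight = 4.
  m = 1101 → c = 011000, weight = 2.
  m = 0011 → c = 011110, weight = 4.
  m = 1011 → c = 001001, weight = 2.
  m = 0111 → c = 000001, weight = 1.
  m = 1111 → c = 010110, weight = 3.
Tally weights:
  weight 0: 1 codewords.
  weight 1: 3 codewords.
  weight 2: 4 codewords.
  weight 3: 4 codewords.
  weight 4: 3 codewords.
  weight 5: 1 codewords.
Minimum distance d = smallest w > 0 with A_w > 0 = 1.
Sanity: Σ A_w = 16 = 2^4 = 16 ✓.


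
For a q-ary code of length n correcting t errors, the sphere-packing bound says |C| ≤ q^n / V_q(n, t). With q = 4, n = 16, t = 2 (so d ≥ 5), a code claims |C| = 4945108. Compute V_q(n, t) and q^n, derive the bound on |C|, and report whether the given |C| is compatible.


V_q(n, t) = 1129, q^n = 4294967296, Hamming bound = 3804222, |C| = 4945108 > bound (violated).

Step 1: Compute V_q(n, t) = Σ_{j=0}^2 C(n, j) (q−1)^j.
  j = 0: C(16,0)·(3)^0 = 1·1 = 1.
  j = 1: C(16,1)·(3)^1 = 16·3 = 48.
  j = 2: C(16,2)·(3)^2 = 120·9 = 1080.
  V_q(n, t) = 1 + 48 + 1080 = 1129.
Step 2: q^n = 4^16 = 4294967296.
Step 3: Hamming bound ⌊q^n / V_q(n,t)⌋ = ⌊4294967296/1129⌋ = 3804222.
Step 4: Compare |C| = 4945108 to 3804222: violated.
The claimed |C| lies above the Hamming bound, so no 4-ary code of length 16 with d ≥ 5 can have 4945108 codewords.


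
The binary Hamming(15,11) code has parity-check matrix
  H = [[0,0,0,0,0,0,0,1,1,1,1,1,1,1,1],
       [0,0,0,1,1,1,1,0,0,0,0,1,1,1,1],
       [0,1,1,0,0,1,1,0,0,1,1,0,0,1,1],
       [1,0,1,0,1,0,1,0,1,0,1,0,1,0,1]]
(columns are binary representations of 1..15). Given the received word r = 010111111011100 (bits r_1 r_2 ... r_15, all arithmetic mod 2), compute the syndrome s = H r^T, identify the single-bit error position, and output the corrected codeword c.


s = (1, 0, 0, 1)^T, error position = 9, corrected codeword c = 010111110011100

Compute s = H r^T mod 2 one row at a time:
  s_1 = 1 + 1 + 0 + 1 + 1 + 1 + 0 + 0 = 5 ≡ 1 (mod 2).
  s_2 = 1 + 1 + 1 + 1 + 1 + 1 + 0 + 0 = 6 ≡ 0 (mod 2).
  s_3 = 1 + 0 + 1 + 1 + 0 + 1 + 0 + 0 = 4 ≡ 0 (mod 2).
  s_4 = 0 + 0 + 1 + 1 + 1 + 1 + 1 + 0 = 5 ≡ 1 (mod 2).
s = (1, 0, 0, 1)^T — this equals column 9 of H (binary 1001), so error is at position 9.
Correct: flip bit 9 of r = 010111111011100 to get c = 010111110011100.


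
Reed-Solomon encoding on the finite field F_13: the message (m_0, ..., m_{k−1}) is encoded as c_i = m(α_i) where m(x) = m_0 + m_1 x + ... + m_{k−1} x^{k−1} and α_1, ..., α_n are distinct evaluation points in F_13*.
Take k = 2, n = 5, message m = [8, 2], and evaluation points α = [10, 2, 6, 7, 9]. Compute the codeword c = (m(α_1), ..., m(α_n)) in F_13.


c = [2, 12, 7, 9, 0]

Message polynomial: m(x) = 8 + 2·x (mod 13).
For each evaluation point α_i, compute m(α_i) mod 13:
  α_1 = 10: Horner steps 2 → 2, so m(10) = 2.
  α_2 = 2: Horner steps 2 → 12, so m(2) = 12.
  α_3 = 6: Horner steps 2 → 7, so m(6) = 7.
  α_4 = 7: Horner steps 2 → 9, so m(7) = 9.
  α_5 = 9: Horner steps 2 → 0, so m(9) = 0.
Codeword c = [2, 12, 7, 9, 0] ∈ F_13^5.


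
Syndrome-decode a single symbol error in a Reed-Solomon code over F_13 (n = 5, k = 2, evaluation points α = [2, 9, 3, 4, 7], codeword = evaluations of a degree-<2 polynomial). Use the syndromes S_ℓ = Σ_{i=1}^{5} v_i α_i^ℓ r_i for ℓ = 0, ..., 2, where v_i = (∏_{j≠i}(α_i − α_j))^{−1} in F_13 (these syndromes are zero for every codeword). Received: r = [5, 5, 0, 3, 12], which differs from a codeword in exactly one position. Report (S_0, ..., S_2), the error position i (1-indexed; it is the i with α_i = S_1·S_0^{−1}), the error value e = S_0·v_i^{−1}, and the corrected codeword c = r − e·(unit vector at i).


S = (12, 11, 9), error at position 1, error magnitude e = 8, c = [10, 5, 0, 3, 12].

Step 1: column multipliers v_i = (∏_{j≠i}(α_i − α_j))^{−1} mod 13.
  i = 1 (α = 2): (2−9)(2−3)(2−4)(2−7) = (−7)·(−1)·(−2)·(−5) = 70 ≡ 5, so v_1 = 5^{−1} = 8 (mod 13).
  i = 2 (α = 9): (9−2)(9−3)(9−4)(9−7) = 7·6·5·2 = 420 ≡ 4, so v_2 = 4^{−1} = 10 (mod 13).
  i = 3 (α = 3): (3−2)(3−9)(3−4)(3−7) = 1·(−6)·(−1)·(−4) = −24 ≡ 2, so v_3 = 2^{−1} = 7 (mod 13).
  i = 4 (α = 4): (4−2)(4−9)(4−3)(4−7) = 2·(−5)·1·(−3) = 30 ≡ 4, so v_4 = 4^{−1} = 10 (mod 13).
  i = 5 (α = 7): (7−2)(7−9)(7−3)(7−4) = 5·(−2)·4·3 = −120 ≡ 10, so v_5 = 10^{−1} = 4 (mod 13).
  v = [8, 10, 7, 10, 4].
Step 2: syndromes of r = [5, 5, 0, 3, 12] (all sums mod 13).
  S_0 = Σ v_i r_i = 8·5 + 10·5 + 7·0 + 10·3 + 4·12 = 168 ≡ 12.
  S_1 = Σ v_i α_i r_i = 8·2·5 + 10·9·5 + 7·3·0 + 10·4·3 + 4·7·12 = 986 ≡ 11.
  α_i^2 mod 13 = [4, 3, 9, 3, 10].
  S_2 = Σ v_i α_i^2 r_i = 8·4·5 + 10·3·5 + 7·9·0 + 10·3·3 + 4·10·12 = 880 ≡ 9.
  S = (12, 11, 9) ≠ 0, so r is not a codeword (an error is present).
Step 3: locate the error. For a single error e at position i, S_ℓ = v_i·e·α_i^ℓ, so α_err = S_1/S_0.
  S_0^{−1} = 12^{−1} = 12 (mod 13), so α_err = 11·12 = 132 ≡ 2 = α_1. Error position i = 1.
  Consistency check: S_2/S_1 = 9·6 = 54 ≡ 2 = α_err ✓ (single-error assumption holds).
Step 4: error magnitude e = S_0/v_1 = S_0·∏_{j≠1}(α_1 − α_j) = 12·5 = 60 ≡ 8 (mod 13).
Step 5: correct position 1: c_1 = r_1 − e = 5 − 8 ≡ 10 (mod 13). Hence c = [10, 5, 0, 3, 12].
  Check: interpolating c through the α_i gives m(x) = 4 + 3·x (degree < 2) with m(α_i) = c_i for every i, so c is indeed a codeword.


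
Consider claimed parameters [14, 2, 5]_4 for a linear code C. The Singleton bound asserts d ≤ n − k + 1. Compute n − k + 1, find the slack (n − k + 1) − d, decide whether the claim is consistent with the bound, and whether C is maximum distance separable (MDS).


Singleton RHS = n − k + 1 = 13, slack = 8, bound satisfied, not MDS.

Singleton bound: d ≤ n − k + 1.
Here n = 14, k = 2, so n − k + 1 = 13.
Given d = 5, check d ≤ 13: YES.
Slack = (n − k + 1) − d = 8.
The code is NOT MDS (slack = 8 > 0).
Description: the claimed parameters are [14, 2, 5]_4; such a code would be non-MDS.


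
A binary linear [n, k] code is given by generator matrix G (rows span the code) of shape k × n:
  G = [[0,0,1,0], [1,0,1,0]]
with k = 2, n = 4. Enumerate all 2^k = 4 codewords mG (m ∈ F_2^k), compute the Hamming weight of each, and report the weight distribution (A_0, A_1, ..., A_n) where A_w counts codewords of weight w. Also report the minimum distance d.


Weight distribution: A_0 = 1, A_1 = 2, A_2 = 1. Minimum distance d = 1.

Enumerate all 2^2 = 4 messages m ∈ F_2^2.
For each, compute codeword c = mG in F_2^4, then tally its weight.
  m = 00 → c = 0000, weight = 0.
  m = 10 → c = 0010, weight = 1.
  m = 01 → c = 1010, weight = 2.
  m = 11 → c = 1000, weight = 1.
Tally weights:
  weight 0: 1 codewords.
  weight 1: 2 codewords.
  weight 2: 1 codewords.
Minimum distance d = smallest w > 0 with A_w > 0 = 1.
Sanity: Σ A_w = 4 = 2^2 = 4 ✓.


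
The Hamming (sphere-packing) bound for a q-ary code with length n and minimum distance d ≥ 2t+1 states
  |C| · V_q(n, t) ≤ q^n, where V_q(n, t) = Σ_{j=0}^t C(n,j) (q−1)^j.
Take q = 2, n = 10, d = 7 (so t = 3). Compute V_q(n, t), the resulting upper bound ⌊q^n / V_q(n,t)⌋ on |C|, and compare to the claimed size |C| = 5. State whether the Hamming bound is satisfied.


V_q(n, t) = 176, q^n = 1024, Hamming bound = 5, |C| = 5 ≤ bound (satisfied).

Step 1: Compute V_q(n, t) = Σ_{j=0}^3 C(n, j) (q−1)^j.
  j = 0: C(10,0)·(1)^0 = 1·1 = 1.
  j = 1: C(10,1)·(1)^1 = 10·1 = 10.
  j = 2: C(10,2)·(1)^2 = 45·1 = 45.
  j = 3: C(10,3)·(1)^3 = 120·1 = 120.
  V_q(n, t) = 1 + 10 + 45 + 120 = 176.
Step 2: q^n = 2^10 = 1024.
Step 3: Hamming bound ⌊q^n / V_q(n,t)⌋ = ⌊1024/176⌋ = 5.
Step 4: Compare |C| = 5 to 5: satisfied.
The claimed |C| lies at the Hamming bound (tight).


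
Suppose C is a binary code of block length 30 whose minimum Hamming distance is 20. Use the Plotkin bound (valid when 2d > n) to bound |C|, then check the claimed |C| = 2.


Plotkin bound M ≤ 4; given |C| = 2 ≤ bound (satisfied).

Check applicability: 2d = 40, n = 30.
2d − n = 10 > 0, so Plotkin applies.
Compute d/(2d−n) = 20/10 ≈ 2.0000.
⌊d/(2d−n)⌋ = 2.
Plotkin bound: M ≤ 2·2 = 4.
Given |C| = 2, check: satisfied.
This |C| is below the Plotkin bound.


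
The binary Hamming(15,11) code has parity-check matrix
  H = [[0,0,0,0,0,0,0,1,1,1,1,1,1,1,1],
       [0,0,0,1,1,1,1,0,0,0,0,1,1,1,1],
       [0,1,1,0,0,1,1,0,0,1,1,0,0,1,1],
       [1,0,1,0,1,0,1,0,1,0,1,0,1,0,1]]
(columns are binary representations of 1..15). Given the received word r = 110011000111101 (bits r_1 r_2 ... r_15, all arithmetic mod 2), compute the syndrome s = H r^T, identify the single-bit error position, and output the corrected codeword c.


s = (1, 1, 1, 1)^T, error position = 15, corrected codeword c = 110011000111100

Compute s = H r^T mod 2 one row at a time:
  s_1 = 0 + 0 + 1 + 1 + 1 + 1 + 0 + 1 = 5 ≡ 1 (mod 2).
  s_2 = 0 + 1 + 1 + 0 + 1 + 1 + 0 + 1 = 5 ≡ 1 (mod 2).
  s_3 = 1 + 0 + 1 + 0 + 1 + 1 + 0 + 1 = 5 ≡ 1 (mod 2).
  s_4 = 1 + 0 + 1 + 0 + 0 + 1 + 1 + 1 = 5 ≡ 1 (mod 2).
s = (1, 1, 1, 1)^T — this equals column 15 of H (binary 1111), so error is at position 15.
Correct: flip bit 15 of r = 110011000111101 to get c = 110011000111100.


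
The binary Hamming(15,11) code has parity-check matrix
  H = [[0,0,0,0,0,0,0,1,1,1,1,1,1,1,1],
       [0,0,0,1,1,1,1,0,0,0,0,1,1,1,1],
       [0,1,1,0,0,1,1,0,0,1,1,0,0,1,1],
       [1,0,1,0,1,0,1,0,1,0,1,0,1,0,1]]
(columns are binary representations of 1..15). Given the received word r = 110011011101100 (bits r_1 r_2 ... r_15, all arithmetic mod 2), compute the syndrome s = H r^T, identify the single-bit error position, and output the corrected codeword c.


s = (1, 0, 1, 0)^T, error position = 10, corrected codeword c = 110011011001100

Compute s = H r^T mod 2 one row at a time:
  s_1 = 1 + 1 + 1 + 0 + 1 + 1 + 0 + 0 = 5 ≡ 1 (mod 2).
  s_2 = 0 + 1 + 1 + 0 + 1 + 1 + 0 + 0 = 4 ≡ 0 (mod 2).
  s_3 = 1 + 0 + 1 + 0 + 1 + 0 + 0 + 0 = 3 ≡ 1 (mod 2).
  s_4 = 1 + 0 + 1 + 0 + 1 + 0 + 1 + 0 = 4 ≡ 0 (mod 2).
s = (1, 0, 1, 0)^T — this equals column 10 of H (binary 1010), so error is at position 10.
Correct: flip bit 10 of r = 110011011101100 to get c = 110011011001100.


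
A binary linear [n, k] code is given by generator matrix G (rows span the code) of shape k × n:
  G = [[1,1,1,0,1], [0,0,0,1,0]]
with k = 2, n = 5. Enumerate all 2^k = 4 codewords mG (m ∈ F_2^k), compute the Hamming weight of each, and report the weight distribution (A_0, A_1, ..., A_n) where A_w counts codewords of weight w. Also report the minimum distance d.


Weight distribution: A_0 = 1, A_1 = 1, A_4 = 1, A_5 = 1. Minimum distance d = 1.

Enumerate all 2^2 = 4 messages m ∈ F_2^2.
For each, compute codeword c = mG in F_2^5, then tally its weight.
  m = 00 → c = 00000, weight = 0.
  m = 10 → c = 11101, weight = 4.
  m = 01 → c = 00010, weight = 1.
  m = 11 → c = 11111, weight = 5.
Tally weights:
  weight 0: 1 codewords.
  weight 1: 1 codewords.
  weight 4: 1 codewords.
  weight 5: 1 codewords.
Minimum distance d = smallest w > 0 with A_w > 0 = 1.
Sanity: Σ A_w = 4 = 2^2 = 4 ✓.
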